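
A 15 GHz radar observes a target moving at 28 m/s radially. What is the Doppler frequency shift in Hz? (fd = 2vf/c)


fd = 2 * 28 * 15000000000.0 / 3e8 = 2800.0 Hz

2800.0 Hz


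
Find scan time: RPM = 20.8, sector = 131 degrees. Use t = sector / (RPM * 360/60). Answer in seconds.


t = 131 / (20.8 * 360) * 60 = 1.05 s

1.05 s


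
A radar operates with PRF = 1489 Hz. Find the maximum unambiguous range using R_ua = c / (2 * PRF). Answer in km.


R_ua = 3e8 / (2 * 1489) = 100738.8 m = 100.7 km

100.7 km


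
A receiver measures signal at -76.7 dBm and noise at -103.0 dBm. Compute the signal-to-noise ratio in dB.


SNR = -76.7 - (-103.0) = 26.3 dB

26.3 dB


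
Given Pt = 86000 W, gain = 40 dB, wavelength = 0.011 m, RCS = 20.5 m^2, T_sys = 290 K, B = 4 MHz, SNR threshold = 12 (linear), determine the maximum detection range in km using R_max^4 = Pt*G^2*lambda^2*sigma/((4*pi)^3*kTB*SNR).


G_lin = 10^(40/10) = 10000.0
R^4 = 86000 * 10000.0^2 * 0.011^2 * 20.5 / ((4*pi)^3 * 1.38e-23 * 290 * 4000000.0 * 12)
R^4 = 5.59616e19 m^4
R_max = (5.59616e19)^(1/4) = 86491.3 m = 86.5 km

86.5 km


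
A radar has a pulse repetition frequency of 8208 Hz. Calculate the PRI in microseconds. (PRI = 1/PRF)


PRI = 1/8208 = 0.0001218324 s = 121.8 us

121.8 us


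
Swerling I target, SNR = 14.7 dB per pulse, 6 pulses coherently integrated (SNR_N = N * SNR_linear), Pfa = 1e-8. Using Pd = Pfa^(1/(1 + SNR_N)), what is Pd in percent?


SNR_lin = 10^(14.7/10) = 29.51209
SNR_N = 6 * 29.51209 = 177.07254
1/(1 + SNR_N) = 1/178.07254 = 0.0056157
Pd = (1e-8)^0.0056157 = 0.90173
Pd = 90.2%

90.2%


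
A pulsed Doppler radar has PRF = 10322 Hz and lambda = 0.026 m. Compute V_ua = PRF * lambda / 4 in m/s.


V_ua = 10322 * 0.026 / 4 = 67.1 m/s

67.1 m/s


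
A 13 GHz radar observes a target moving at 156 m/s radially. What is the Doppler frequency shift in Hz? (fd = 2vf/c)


fd = 2 * 156 * 13000000000.0 / 3e8 = 13520.0 Hz

13520.0 Hz


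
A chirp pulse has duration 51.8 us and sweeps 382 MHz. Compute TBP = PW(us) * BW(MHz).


TBP = 51.8 * 382 = 19787.6

19787.6


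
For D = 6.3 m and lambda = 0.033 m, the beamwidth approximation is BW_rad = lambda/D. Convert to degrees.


BW_rad = 0.033 / 6.3 = 0.005238
BW_deg = 0.3 degrees

0.3 degrees


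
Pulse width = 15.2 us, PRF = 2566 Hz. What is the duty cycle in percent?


DC = 15.2e-6 * 2566 * 100 = 3.9%

3.9%


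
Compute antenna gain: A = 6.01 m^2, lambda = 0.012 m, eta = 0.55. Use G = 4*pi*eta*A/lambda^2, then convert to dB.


G_linear = 4*pi*0.55*6.01/0.012^2 = 288459.29
G_dB = 10*log10(288459.29) = 54.6 dB

54.6 dB


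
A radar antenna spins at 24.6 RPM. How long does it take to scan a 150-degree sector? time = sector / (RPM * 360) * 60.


t = 150 / (24.6 * 360) * 60 = 1.02 s

1.02 s


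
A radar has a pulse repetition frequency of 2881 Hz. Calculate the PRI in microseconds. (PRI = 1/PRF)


PRI = 1/2881 = 0.0003471017 s = 347.1 us

347.1 us


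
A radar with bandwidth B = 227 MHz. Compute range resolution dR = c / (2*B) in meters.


dR = 3e8 / (2 * 227000000.0) = 0.66 m

0.66 m


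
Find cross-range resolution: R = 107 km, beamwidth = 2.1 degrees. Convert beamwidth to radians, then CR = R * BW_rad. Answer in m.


BW_rad = 0.036651914
CR = 107000 * 0.036651914 = 3921.8 m

3921.8 m


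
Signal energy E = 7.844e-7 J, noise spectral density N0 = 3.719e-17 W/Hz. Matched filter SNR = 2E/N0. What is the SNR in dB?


SNR_lin = 2 * 7.844e-7 / 3.719e-17 = 4.218e10
SNR_dB = 10*log10(4.218e10) = 106.3 dB

106.3 dB


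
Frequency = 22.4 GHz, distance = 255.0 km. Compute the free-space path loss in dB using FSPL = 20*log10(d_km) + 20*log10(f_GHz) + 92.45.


20*log10(255.0) = 48.13
20*log10(22.4) = 27.0
FSPL = 167.6 dB

167.6 dB


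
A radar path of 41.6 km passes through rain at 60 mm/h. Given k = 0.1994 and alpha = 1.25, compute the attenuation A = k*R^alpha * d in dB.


gamma = 0.1994 * 60^1.25 = 33.297699 dB/km
A = 33.297699 * 41.6 = 1385.18 dB

1385.18 dB


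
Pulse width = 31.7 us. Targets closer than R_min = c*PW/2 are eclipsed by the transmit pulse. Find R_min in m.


R_min = 3e8 * 31.7e-6 / 2 = 4755.0 m

4755.0 m


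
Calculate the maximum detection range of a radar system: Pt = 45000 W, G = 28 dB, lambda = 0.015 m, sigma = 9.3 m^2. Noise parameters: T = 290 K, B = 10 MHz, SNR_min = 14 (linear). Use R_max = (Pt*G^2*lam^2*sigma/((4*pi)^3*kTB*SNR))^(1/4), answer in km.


G_lin = 10^(28/10) = 630.957344
R^4 = 45000 * 630.957344^2 * 0.015^2 * 9.3 / ((4*pi)^3 * 1.38e-23 * 290 * 10000000.0 * 14)
R^4 = 3.37166e16 m^4
R_max = (3.37166e16)^(1/4) = 13550.7 m = 13.6 km

13.6 km


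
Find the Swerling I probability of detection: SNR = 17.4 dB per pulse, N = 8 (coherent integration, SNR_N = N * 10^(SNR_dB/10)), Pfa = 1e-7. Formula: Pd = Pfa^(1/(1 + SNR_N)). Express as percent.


SNR_lin = 10^(17.4/10) = 54.95409
SNR_N = 8 * 54.95409 = 439.63272
1/(1 + SNR_N) = 1/440.63272 = 0.0022695
Pd = (1e-7)^0.0022695 = 0.96408
Pd = 96.4%

96.4%


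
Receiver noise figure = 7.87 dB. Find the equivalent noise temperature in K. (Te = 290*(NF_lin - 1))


NF_lin = 10^(7.87/10) = 6.123504
Te = 290 * (6.123504 - 1) = 1485.8 K

1485.8 K


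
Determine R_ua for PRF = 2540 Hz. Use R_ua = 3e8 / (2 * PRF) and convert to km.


R_ua = 3e8 / (2 * 2540) = 59055.1 m = 59.1 km

59.1 km


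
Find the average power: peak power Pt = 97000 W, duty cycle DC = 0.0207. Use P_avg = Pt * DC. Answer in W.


P_avg = 97000 * 0.0207 = 2007.9 W

2007.9 W


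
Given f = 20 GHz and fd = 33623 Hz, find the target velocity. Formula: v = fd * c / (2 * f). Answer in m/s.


v = 33623 * 3e8 / (2 * 20000000000.0) = 252.2 m/s

252.2 m/s


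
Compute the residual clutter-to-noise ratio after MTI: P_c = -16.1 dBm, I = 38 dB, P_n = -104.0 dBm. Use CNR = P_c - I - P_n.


CNR = -16.1 - 38 - (-104.0) = 49.9 dB

49.9 dB


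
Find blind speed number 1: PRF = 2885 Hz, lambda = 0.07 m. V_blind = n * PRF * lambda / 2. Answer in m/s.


V_blind = 1 * 2885 * 0.07 / 2 = 101.0 m/s

101.0 m/s


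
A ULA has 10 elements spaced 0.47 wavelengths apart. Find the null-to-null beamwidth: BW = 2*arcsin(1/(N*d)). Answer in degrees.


1/(N*d) = 1/(10*0.47) = 0.212766
BW = 2*arcsin(0.212766) = 24.6 degrees

24.6 degrees


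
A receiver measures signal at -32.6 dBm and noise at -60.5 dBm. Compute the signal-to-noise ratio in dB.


SNR = -32.6 - (-60.5) = 27.9 dB

27.9 dB


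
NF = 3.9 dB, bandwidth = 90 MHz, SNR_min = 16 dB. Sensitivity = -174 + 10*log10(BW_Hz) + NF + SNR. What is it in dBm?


10*log10(90000000.0) = 79.54
S = -174 + 79.54 + 3.9 + 16 = -74.6 dBm

-74.6 dBm


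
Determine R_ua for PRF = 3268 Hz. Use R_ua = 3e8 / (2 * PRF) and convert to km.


R_ua = 3e8 / (2 * 3268) = 45899.6 m = 45.9 km

45.9 km


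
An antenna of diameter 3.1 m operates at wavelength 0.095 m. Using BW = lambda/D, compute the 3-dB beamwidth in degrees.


BW_rad = 0.095 / 3.1 = 0.030645
BW_deg = 1.76 degrees

1.76 degrees


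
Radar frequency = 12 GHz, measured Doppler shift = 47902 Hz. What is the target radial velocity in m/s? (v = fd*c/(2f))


v = 47902 * 3e8 / (2 * 12000000000.0) = 598.8 m/s

598.8 m/s


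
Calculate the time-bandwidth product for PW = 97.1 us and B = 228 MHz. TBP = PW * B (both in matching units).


TBP = 97.1 * 228 = 22138.8

22138.8


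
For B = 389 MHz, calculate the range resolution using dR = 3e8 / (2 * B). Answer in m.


dR = 3e8 / (2 * 389000000.0) = 0.39 m

0.39 m


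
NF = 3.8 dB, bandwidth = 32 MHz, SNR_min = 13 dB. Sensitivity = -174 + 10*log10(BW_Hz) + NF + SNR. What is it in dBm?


10*log10(32000000.0) = 75.05
S = -174 + 75.05 + 3.8 + 13 = -82.1 dBm

-82.1 dBm


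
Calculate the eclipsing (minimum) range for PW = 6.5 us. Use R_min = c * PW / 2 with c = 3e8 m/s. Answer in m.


R_min = 3e8 * 6.5e-6 / 2 = 975.0 m

975.0 m


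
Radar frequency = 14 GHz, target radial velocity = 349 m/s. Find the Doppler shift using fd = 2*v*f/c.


fd = 2 * 349 * 14000000000.0 / 3e8 = 32573.3 Hz

32573.3 Hz


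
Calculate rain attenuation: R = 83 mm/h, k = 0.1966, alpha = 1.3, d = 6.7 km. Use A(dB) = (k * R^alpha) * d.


gamma = 0.1966 * 83^1.3 = 61.430639 dB/km
A = 61.430639 * 6.7 = 411.59 dB

411.59 dB


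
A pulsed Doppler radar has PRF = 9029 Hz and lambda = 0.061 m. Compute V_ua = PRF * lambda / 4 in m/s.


V_ua = 9029 * 0.061 / 4 = 137.7 m/s

137.7 m/s


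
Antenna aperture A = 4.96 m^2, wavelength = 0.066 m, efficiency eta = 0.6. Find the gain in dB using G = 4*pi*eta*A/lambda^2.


G_linear = 4*pi*0.6*4.96/0.066^2 = 8585.29
G_dB = 10*log10(8585.29) = 39.3 dB

39.3 dB


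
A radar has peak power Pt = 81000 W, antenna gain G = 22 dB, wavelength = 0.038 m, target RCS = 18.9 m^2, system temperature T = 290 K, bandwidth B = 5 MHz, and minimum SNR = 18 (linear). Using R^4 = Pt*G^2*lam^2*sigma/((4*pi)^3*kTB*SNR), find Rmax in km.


G_lin = 10^(22/10) = 158.489319
R^4 = 81000 * 158.489319^2 * 0.038^2 * 18.9 / ((4*pi)^3 * 1.38e-23 * 290 * 5000000.0 * 18)
R^4 = 7.76899e16 m^4
R_max = (7.76899e16)^(1/4) = 16695.2 m = 16.7 km

16.7 km


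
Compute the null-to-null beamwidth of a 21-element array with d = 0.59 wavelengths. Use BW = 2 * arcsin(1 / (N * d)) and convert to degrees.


1/(N*d) = 1/(21*0.59) = 0.08071
BW = 2*arcsin(0.08071) = 9.3 degrees

9.3 degrees


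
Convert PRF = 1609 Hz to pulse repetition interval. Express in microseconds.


PRI = 1/1609 = 0.000621504 s = 621.5 us

621.5 us


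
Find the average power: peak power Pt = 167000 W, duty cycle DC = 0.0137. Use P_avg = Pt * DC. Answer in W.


P_avg = 167000 * 0.0137 = 2287.9 W

2287.9 W


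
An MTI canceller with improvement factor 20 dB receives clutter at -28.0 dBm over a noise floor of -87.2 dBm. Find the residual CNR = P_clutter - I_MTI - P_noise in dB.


CNR = -28.0 - 20 - (-87.2) = 39.2 dB

39.2 dB


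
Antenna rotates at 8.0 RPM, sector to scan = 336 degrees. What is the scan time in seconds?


t = 336 / (8.0 * 360) * 60 = 7.0 s

7.0 s


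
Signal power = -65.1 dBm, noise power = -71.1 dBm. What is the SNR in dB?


SNR = -65.1 - (-71.1) = 6.0 dB

6.0 dB


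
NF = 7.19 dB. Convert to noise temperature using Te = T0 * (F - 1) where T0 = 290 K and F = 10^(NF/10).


NF_lin = 10^(7.19/10) = 5.236004
Te = 290 * (5.236004 - 1) = 1228.4 K

1228.4 K


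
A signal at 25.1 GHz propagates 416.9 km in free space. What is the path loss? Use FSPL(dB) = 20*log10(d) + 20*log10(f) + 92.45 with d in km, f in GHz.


20*log10(416.9) = 52.4
20*log10(25.1) = 27.99
FSPL = 172.8 dB

172.8 dB


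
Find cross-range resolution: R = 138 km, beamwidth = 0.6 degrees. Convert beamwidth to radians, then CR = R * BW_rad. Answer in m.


BW_rad = 0.010471976
CR = 138000 * 0.010471976 = 1445.1 m

1445.1 m


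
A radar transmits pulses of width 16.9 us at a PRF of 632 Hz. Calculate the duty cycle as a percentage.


DC = 16.9e-6 * 632 * 100 = 1.07%

1.07%


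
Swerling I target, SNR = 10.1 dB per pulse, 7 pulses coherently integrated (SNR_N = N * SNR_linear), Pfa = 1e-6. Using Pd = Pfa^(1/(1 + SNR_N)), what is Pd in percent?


SNR_lin = 10^(10.1/10) = 10.23293
SNR_N = 7 * 10.23293 = 71.63051
1/(1 + SNR_N) = 1/72.63051 = 0.0137683
Pd = (1e-6)^0.0137683 = 0.82678
Pd = 82.7%

82.7%


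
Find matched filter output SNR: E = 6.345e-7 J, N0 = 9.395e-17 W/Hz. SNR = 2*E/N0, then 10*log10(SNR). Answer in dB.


SNR_lin = 2 * 6.345e-7 / 9.395e-17 = 1.351e10
SNR_dB = 10*log10(1.351e10) = 101.3 dB

101.3 dB


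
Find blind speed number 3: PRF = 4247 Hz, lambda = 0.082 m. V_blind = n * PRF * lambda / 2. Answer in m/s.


V_blind = 3 * 4247 * 0.082 / 2 = 522.4 m/s

522.4 m/s


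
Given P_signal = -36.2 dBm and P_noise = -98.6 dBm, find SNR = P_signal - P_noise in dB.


SNR = -36.2 - (-98.6) = 62.4 dB

62.4 dB


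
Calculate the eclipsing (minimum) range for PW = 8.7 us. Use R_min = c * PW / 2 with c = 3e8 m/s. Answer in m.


R_min = 3e8 * 8.7e-6 / 2 = 1305.0 m

1305.0 m


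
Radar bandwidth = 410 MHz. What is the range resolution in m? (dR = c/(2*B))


dR = 3e8 / (2 * 410000000.0) = 0.37 m

0.37 m


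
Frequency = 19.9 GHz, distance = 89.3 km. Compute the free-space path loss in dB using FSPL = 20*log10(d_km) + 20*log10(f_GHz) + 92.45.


20*log10(89.3) = 39.02
20*log10(19.9) = 25.98
FSPL = 157.4 dB

157.4 dB


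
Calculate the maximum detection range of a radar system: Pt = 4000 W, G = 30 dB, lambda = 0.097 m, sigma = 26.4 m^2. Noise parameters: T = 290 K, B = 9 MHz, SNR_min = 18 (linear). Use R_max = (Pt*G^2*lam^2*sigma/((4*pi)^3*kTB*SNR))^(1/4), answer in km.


G_lin = 10^(30/10) = 1000.0
R^4 = 4000 * 1000.0^2 * 0.097^2 * 26.4 / ((4*pi)^3 * 1.38e-23 * 290 * 9000000.0 * 18)
R^4 = 7.72299e17 m^4
R_max = (7.72299e17)^(1/4) = 29644.7 m = 29.6 km

29.6 km


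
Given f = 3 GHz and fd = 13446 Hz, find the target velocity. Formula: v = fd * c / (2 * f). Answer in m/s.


v = 13446 * 3e8 / (2 * 3000000000.0) = 672.3 m/s

672.3 m/s


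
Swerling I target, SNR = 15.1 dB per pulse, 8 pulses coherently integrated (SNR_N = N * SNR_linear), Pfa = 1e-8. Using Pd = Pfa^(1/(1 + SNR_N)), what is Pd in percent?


SNR_lin = 10^(15.1/10) = 32.35937
SNR_N = 8 * 32.35937 = 258.87496
1/(1 + SNR_N) = 1/259.87496 = 0.003848
Pd = (1e-8)^0.003848 = 0.93157
Pd = 93.2%

93.2%


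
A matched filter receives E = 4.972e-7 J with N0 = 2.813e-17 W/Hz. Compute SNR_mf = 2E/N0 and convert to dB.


SNR_lin = 2 * 4.972e-7 / 2.813e-17 = 3.535e10
SNR_dB = 10*log10(3.535e10) = 105.5 dB

105.5 dB


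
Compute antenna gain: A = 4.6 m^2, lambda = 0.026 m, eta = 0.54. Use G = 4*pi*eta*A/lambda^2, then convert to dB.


G_linear = 4*pi*0.54*4.6/0.026^2 = 46175.84
G_dB = 10*log10(46175.84) = 46.6 dB

46.6 dB


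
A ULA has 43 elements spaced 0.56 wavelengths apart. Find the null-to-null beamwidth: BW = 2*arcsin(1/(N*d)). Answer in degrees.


1/(N*d) = 1/(43*0.56) = 0.041528
BW = 2*arcsin(0.041528) = 4.8 degrees

4.8 degrees


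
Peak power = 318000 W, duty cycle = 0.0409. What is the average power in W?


P_avg = 318000 * 0.0409 = 13006.2 W

13006.2 W


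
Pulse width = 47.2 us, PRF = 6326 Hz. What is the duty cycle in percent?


DC = 47.2e-6 * 6326 * 100 = 29.86%

29.86%


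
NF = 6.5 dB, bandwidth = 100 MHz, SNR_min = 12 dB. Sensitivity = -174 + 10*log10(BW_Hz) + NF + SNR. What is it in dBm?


10*log10(100000000.0) = 80.0
S = -174 + 80.0 + 6.5 + 12 = -75.5 dBm

-75.5 dBm


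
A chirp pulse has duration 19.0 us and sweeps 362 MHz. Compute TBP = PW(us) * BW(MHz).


TBP = 19.0 * 362 = 6878.0

6878.0


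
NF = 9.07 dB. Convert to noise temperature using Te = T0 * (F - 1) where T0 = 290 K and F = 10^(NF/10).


NF_lin = 10^(9.07/10) = 8.07235
Te = 290 * (8.07235 - 1) = 2051.0 K

2051.0 K


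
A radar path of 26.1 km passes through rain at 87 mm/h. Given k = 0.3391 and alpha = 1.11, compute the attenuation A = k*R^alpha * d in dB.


gamma = 0.3391 * 87^1.11 = 48.216331 dB/km
A = 48.216331 * 26.1 = 1258.45 dB

1258.45 dB


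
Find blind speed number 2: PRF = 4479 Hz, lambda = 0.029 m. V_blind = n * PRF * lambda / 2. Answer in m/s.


V_blind = 2 * 4479 * 0.029 / 2 = 129.9 m/s

129.9 m/s


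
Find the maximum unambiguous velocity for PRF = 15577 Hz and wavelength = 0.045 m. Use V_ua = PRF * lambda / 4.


V_ua = 15577 * 0.045 / 4 = 175.2 m/s

175.2 m/s


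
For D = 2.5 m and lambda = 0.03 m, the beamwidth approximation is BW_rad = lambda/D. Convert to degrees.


BW_rad = 0.03 / 2.5 = 0.012
BW_deg = 0.69 degrees

0.69 degrees


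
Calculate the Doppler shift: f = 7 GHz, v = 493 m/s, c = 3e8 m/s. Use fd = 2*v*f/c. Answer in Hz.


fd = 2 * 493 * 7000000000.0 / 3e8 = 23006.7 Hz

23006.7 Hz


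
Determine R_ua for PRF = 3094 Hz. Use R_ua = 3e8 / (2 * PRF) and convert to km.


R_ua = 3e8 / (2 * 3094) = 48480.9 m = 48.5 km

48.5 km


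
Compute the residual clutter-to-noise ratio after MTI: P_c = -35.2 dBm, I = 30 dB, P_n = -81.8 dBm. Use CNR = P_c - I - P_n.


CNR = -35.2 - 30 - (-81.8) = 16.6 dB

16.6 dB


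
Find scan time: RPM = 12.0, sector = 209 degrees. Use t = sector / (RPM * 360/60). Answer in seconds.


t = 209 / (12.0 * 360) * 60 = 2.9 s

2.9 s


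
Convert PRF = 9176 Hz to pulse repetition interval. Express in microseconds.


PRI = 1/9176 = 0.0001089799 s = 109.0 us

109.0 us


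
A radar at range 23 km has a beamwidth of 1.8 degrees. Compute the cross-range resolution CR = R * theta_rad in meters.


BW_rad = 0.031415927
CR = 23000 * 0.031415927 = 722.6 m

722.6 m


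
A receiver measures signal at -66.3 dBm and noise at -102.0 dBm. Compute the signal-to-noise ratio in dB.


SNR = -66.3 - (-102.0) = 35.7 dB

35.7 dB


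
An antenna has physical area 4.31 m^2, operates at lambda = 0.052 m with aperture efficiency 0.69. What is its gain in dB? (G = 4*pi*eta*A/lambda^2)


G_linear = 4*pi*0.69*4.31/0.052^2 = 13820.68
G_dB = 10*log10(13820.68) = 41.4 dB

41.4 dB


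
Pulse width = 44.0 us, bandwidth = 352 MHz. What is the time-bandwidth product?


TBP = 44.0 * 352 = 15488.0

15488.0


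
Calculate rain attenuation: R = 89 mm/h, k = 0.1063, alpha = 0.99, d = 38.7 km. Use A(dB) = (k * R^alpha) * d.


gamma = 0.1063 * 89^0.99 = 9.045433 dB/km
A = 9.045433 * 38.7 = 350.06 dB

350.06 dB


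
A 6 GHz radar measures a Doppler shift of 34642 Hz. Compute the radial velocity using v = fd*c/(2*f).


v = 34642 * 3e8 / (2 * 6000000000.0) = 866.1 m/s

866.1 m/s


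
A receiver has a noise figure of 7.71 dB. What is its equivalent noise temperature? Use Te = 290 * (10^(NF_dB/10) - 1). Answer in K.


NF_lin = 10^(7.71/10) = 5.902011
Te = 290 * (5.902011 - 1) = 1421.6 K

1421.6 K


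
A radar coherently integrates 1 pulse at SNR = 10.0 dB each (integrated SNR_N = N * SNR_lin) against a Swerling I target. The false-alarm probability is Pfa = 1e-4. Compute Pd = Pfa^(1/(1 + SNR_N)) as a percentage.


SNR_lin = 10^(10.0/10) = 10.0
SNR_N = 1 * 10.0 = 10.0
1/(1 + SNR_N) = 1/11.0 = 0.0909091
Pd = (1e-4)^0.0909091 = 0.43288
Pd = 43.3%

43.3%


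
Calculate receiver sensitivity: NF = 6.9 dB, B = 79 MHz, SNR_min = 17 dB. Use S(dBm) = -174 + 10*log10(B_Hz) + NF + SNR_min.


10*log10(79000000.0) = 78.98
S = -174 + 78.98 + 6.9 + 17 = -71.1 dBm

-71.1 dBm


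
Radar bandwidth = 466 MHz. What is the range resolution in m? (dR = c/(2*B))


dR = 3e8 / (2 * 466000000.0) = 0.32 m

0.32 m


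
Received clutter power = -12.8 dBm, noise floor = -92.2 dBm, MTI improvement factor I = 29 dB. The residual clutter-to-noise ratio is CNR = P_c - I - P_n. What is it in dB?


CNR = -12.8 - 29 - (-92.2) = 50.4 dB

50.4 dB


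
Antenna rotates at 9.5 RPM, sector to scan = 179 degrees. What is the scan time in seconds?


t = 179 / (9.5 * 360) * 60 = 3.14 s

3.14 s


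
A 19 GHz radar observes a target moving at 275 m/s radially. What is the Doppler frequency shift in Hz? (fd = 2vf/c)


fd = 2 * 275 * 19000000000.0 / 3e8 = 34833.3 Hz

34833.3 Hz


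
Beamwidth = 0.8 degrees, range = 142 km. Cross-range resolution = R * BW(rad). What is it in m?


BW_rad = 0.013962634
CR = 142000 * 0.013962634 = 1982.7 m

1982.7 m


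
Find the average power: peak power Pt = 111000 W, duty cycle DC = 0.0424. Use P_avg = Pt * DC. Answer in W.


P_avg = 111000 * 0.0424 = 4706.4 W

4706.4 W


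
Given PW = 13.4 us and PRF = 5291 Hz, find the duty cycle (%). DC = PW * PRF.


DC = 13.4e-6 * 5291 * 100 = 7.09%

7.09%


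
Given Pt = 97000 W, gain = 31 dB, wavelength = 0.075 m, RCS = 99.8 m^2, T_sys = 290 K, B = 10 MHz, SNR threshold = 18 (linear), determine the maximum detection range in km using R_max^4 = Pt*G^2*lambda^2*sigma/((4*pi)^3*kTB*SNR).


G_lin = 10^(31/10) = 1258.925412
R^4 = 97000 * 1258.925412^2 * 0.075^2 * 99.8 / ((4*pi)^3 * 1.38e-23 * 290 * 10000000.0 * 18)
R^4 = 6.03734e19 m^4
R_max = (6.03734e19)^(1/4) = 88147.8 m = 88.1 km

88.1 km


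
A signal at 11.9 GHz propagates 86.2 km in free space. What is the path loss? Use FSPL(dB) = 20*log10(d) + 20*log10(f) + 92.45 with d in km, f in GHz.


20*log10(86.2) = 38.71
20*log10(11.9) = 21.51
FSPL = 152.7 dB

152.7 dB


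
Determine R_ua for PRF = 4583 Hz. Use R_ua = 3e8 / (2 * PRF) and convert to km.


R_ua = 3e8 / (2 * 4583) = 32729.7 m = 32.7 km

32.7 km


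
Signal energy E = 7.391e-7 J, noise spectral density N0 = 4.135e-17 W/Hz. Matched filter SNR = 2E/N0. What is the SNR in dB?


SNR_lin = 2 * 7.391e-7 / 4.135e-17 = 3.575e10
SNR_dB = 10*log10(3.575e10) = 105.5 dB

105.5 dB


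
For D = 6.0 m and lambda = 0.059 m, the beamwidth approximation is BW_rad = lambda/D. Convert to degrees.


BW_rad = 0.059 / 6.0 = 0.009833
BW_deg = 0.56 degrees

0.56 degrees


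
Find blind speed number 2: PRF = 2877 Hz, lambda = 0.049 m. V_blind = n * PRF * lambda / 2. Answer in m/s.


V_blind = 2 * 2877 * 0.049 / 2 = 141.0 m/s

141.0 m/s


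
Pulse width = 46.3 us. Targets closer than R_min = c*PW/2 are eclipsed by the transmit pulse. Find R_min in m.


R_min = 3e8 * 46.3e-6 / 2 = 6945.0 m

6945.0 m


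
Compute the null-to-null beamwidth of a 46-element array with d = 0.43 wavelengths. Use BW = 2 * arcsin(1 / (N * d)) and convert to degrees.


1/(N*d) = 1/(46*0.43) = 0.050556
BW = 2*arcsin(0.050556) = 5.8 degrees

5.8 degrees


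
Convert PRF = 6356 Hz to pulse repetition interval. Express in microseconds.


PRI = 1/6356 = 0.0001573317 s = 157.3 us

157.3 us


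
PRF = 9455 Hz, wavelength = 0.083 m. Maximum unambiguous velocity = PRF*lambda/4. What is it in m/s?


V_ua = 9455 * 0.083 / 4 = 196.2 m/s

196.2 m/s


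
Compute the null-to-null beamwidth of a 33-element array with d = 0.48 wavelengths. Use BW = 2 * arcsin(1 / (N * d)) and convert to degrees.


1/(N*d) = 1/(33*0.48) = 0.063131
BW = 2*arcsin(0.063131) = 7.2 degrees

7.2 degrees


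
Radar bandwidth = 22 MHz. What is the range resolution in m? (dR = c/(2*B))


dR = 3e8 / (2 * 22000000.0) = 6.82 m

6.82 m


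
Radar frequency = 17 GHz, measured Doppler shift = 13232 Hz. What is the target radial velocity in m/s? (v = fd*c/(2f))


v = 13232 * 3e8 / (2 * 17000000000.0) = 116.8 m/s

116.8 m/s


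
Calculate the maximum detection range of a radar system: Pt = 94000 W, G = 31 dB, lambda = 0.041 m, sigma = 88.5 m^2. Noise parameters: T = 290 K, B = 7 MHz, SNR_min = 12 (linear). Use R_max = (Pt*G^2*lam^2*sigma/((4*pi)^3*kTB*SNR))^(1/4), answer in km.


G_lin = 10^(31/10) = 1258.925412
R^4 = 94000 * 1258.925412^2 * 0.041^2 * 88.5 / ((4*pi)^3 * 1.38e-23 * 290 * 7000000.0 * 12)
R^4 = 3.32241e19 m^4
R_max = (3.32241e19)^(1/4) = 75921.2 m = 75.9 km

75.9 km


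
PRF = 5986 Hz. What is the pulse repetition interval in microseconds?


PRI = 1/5986 = 0.0001670565 s = 167.1 us

167.1 us


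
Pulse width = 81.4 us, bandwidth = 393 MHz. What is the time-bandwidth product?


TBP = 81.4 * 393 = 31990.2

31990.2


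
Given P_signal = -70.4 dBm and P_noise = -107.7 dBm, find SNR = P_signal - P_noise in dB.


SNR = -70.4 - (-107.7) = 37.3 dB

37.3 dB


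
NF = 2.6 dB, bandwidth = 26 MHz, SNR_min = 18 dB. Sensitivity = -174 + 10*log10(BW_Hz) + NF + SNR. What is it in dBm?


10*log10(26000000.0) = 74.15
S = -174 + 74.15 + 2.6 + 18 = -79.3 dBm

-79.3 dBm


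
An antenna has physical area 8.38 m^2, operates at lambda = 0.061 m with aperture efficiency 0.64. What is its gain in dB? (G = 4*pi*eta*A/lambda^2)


G_linear = 4*pi*0.64*8.38/0.061^2 = 18112.32
G_dB = 10*log10(18112.32) = 42.6 dB

42.6 dB


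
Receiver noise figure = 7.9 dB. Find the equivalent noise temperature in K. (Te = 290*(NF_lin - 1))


NF_lin = 10^(7.9/10) = 6.16595
Te = 290 * (6.16595 - 1) = 1498.1 K

1498.1 K


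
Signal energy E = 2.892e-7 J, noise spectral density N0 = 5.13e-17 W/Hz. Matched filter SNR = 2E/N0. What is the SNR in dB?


SNR_lin = 2 * 2.892e-7 / 5.13e-17 = 1.127e10
SNR_dB = 10*log10(1.127e10) = 100.5 dB

100.5 dB


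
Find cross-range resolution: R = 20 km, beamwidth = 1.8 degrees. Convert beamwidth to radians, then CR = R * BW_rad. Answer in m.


BW_rad = 0.031415927
CR = 20000 * 0.031415927 = 628.3 m

628.3 m


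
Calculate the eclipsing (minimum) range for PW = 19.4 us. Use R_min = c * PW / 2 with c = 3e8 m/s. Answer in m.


R_min = 3e8 * 19.4e-6 / 2 = 2910.0 m

2910.0 m


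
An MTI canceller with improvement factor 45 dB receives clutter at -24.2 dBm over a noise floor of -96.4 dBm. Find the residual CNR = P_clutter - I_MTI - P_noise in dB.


CNR = -24.2 - 45 - (-96.4) = 27.2 dB

27.2 dB


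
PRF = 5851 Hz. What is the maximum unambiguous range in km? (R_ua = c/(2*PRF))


R_ua = 3e8 / (2 * 5851) = 25636.6 m = 25.6 km

25.6 km


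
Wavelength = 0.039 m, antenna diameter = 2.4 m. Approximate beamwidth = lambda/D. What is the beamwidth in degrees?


BW_rad = 0.039 / 2.4 = 0.01625
BW_deg = 0.93 degrees

0.93 degrees


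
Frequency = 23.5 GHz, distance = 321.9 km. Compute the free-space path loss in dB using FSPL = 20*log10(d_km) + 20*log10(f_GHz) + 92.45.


20*log10(321.9) = 50.15
20*log10(23.5) = 27.42
FSPL = 170.0 dB

170.0 dB


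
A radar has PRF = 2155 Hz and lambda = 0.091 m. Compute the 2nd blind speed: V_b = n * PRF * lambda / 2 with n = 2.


V_blind = 2 * 2155 * 0.091 / 2 = 196.1 m/s

196.1 m/s


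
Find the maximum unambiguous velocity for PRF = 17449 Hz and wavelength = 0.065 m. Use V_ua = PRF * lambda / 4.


V_ua = 17449 * 0.065 / 4 = 283.5 m/s

283.5 m/s


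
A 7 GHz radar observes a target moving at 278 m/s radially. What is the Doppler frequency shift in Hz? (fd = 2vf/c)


fd = 2 * 278 * 7000000000.0 / 3e8 = 12973.3 Hz

12973.3 Hz


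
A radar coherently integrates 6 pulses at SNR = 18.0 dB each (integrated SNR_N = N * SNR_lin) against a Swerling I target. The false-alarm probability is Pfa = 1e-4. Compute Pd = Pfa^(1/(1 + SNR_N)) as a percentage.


SNR_lin = 10^(18.0/10) = 63.09573
SNR_N = 6 * 63.09573 = 378.57438
1/(1 + SNR_N) = 1/379.57438 = 0.0026345
Pd = (1e-4)^0.0026345 = 0.97603
Pd = 97.6%

97.6%


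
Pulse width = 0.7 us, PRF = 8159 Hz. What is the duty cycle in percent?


DC = 0.7e-6 * 8159 * 100 = 0.57%

0.57%


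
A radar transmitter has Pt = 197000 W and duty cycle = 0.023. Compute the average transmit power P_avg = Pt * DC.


P_avg = 197000 * 0.023 = 4531.0 W

4531.0 W


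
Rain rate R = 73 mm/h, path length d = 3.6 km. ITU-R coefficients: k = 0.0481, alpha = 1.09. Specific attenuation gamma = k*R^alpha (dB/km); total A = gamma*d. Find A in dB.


gamma = 0.0481 * 73^1.09 = 5.16615 dB/km
A = 5.16615 * 3.6 = 18.6 dB

18.6 dB


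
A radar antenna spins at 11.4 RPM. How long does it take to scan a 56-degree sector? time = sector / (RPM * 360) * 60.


t = 56 / (11.4 * 360) * 60 = 0.82 s

0.82 s


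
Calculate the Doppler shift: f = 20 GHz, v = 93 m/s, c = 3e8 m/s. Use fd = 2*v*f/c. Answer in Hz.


fd = 2 * 93 * 20000000000.0 / 3e8 = 12400.0 Hz

12400.0 Hz


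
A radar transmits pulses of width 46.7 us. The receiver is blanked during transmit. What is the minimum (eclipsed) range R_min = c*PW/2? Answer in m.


R_min = 3e8 * 46.7e-6 / 2 = 7005.0 m

7005.0 m


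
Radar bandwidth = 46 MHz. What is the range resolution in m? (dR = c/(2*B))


dR = 3e8 / (2 * 46000000.0) = 3.26 m

3.26 m


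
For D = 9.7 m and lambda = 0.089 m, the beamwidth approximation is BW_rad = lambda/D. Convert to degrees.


BW_rad = 0.089 / 9.7 = 0.009175
BW_deg = 0.53 degrees

0.53 degrees


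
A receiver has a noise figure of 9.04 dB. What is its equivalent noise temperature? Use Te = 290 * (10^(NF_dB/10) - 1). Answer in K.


NF_lin = 10^(9.04/10) = 8.016781
Te = 290 * (8.016781 - 1) = 2034.9 K

2034.9 K


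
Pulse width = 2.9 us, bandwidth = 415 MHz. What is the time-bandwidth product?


TBP = 2.9 * 415 = 1203.5

1203.5


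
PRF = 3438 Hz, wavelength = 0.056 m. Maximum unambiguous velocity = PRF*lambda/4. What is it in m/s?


V_ua = 3438 * 0.056 / 4 = 48.1 m/s

48.1 m/s


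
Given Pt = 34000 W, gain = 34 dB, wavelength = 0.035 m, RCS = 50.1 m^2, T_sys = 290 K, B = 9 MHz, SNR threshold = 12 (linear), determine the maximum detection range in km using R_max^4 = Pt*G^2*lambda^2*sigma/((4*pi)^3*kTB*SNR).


G_lin = 10^(34/10) = 2511.886432
R^4 = 34000 * 2511.886432^2 * 0.035^2 * 50.1 / ((4*pi)^3 * 1.38e-23 * 290 * 9000000.0 * 12)
R^4 = 1.53505e19 m^4
R_max = (1.53505e19)^(1/4) = 62593.7 m = 62.6 km

62.6 km


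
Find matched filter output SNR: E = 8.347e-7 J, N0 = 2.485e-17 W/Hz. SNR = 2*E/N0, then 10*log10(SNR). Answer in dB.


SNR_lin = 2 * 8.347e-7 / 2.485e-17 = 6.718e10
SNR_dB = 10*log10(6.718e10) = 108.3 dB

108.3 dB


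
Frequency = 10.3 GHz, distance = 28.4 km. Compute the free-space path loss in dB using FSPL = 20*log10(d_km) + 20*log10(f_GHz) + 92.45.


20*log10(28.4) = 29.07
20*log10(10.3) = 20.26
FSPL = 141.8 dB

141.8 dB


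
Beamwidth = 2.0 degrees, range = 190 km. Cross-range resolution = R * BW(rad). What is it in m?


BW_rad = 0.034906585
CR = 190000 * 0.034906585 = 6632.3 m

6632.3 m


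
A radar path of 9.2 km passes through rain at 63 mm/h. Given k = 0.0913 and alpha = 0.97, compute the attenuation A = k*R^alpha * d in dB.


gamma = 0.0913 * 63^0.97 = 5.079619 dB/km
A = 5.079619 * 9.2 = 46.73 dB

46.73 dB


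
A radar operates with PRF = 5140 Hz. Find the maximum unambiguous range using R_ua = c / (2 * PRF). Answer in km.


R_ua = 3e8 / (2 * 5140) = 29182.9 m = 29.2 km

29.2 km


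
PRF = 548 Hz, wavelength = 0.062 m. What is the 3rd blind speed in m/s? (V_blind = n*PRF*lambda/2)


V_blind = 3 * 548 * 0.062 / 2 = 51.0 m/s

51.0 m/s


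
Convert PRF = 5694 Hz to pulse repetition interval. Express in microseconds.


PRI = 1/5694 = 0.0001756235 s = 175.6 us

175.6 us


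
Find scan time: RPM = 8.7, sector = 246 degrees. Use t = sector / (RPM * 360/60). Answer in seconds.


t = 246 / (8.7 * 360) * 60 = 4.71 s

4.71 s


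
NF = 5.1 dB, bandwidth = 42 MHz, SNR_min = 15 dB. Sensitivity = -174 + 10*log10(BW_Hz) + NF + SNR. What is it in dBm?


10*log10(42000000.0) = 76.23
S = -174 + 76.23 + 5.1 + 15 = -77.7 dBm

-77.7 dBm


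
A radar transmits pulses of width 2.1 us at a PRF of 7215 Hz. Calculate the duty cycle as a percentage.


DC = 2.1e-6 * 7215 * 100 = 1.52%

1.52%


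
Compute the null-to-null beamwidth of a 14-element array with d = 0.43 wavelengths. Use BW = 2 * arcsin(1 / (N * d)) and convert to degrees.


1/(N*d) = 1/(14*0.43) = 0.166113
BW = 2*arcsin(0.166113) = 19.1 degrees

19.1 degrees


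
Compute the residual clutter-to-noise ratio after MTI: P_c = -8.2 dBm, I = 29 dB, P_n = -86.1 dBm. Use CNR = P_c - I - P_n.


CNR = -8.2 - 29 - (-86.1) = 48.9 dB

48.9 dB


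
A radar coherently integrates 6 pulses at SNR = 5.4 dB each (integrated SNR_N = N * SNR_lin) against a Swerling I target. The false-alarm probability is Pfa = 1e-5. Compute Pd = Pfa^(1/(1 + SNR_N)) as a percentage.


SNR_lin = 10^(5.4/10) = 3.46737
SNR_N = 6 * 3.46737 = 20.80422
1/(1 + SNR_N) = 1/21.80422 = 0.0458627
Pd = (1e-5)^0.0458627 = 0.58978
Pd = 59.0%

59.0%


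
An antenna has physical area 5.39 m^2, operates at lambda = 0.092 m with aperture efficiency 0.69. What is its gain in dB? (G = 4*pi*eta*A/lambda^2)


G_linear = 4*pi*0.69*5.39/0.092^2 = 5521.69
G_dB = 10*log10(5521.69) = 37.4 dB

37.4 dB


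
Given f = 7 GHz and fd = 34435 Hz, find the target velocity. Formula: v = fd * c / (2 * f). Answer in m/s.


v = 34435 * 3e8 / (2 * 7000000000.0) = 737.9 m/s

737.9 m/s


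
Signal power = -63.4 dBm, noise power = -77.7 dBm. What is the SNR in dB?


SNR = -63.4 - (-77.7) = 14.3 dB

14.3 dB


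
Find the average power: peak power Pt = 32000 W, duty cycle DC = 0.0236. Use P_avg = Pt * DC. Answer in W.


P_avg = 32000 * 0.0236 = 755.2 W

755.2 W


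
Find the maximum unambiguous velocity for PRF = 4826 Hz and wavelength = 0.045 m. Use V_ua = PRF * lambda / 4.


V_ua = 4826 * 0.045 / 4 = 54.3 m/s

54.3 m/s


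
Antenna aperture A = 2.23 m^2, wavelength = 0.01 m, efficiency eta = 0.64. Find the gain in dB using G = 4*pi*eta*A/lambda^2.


G_linear = 4*pi*0.64*2.23/0.01^2 = 179347.24
G_dB = 10*log10(179347.24) = 52.5 dB

52.5 dB


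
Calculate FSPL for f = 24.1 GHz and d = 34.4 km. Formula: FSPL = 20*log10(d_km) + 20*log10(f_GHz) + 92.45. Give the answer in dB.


20*log10(34.4) = 30.73
20*log10(24.1) = 27.64
FSPL = 150.8 dB

150.8 dB


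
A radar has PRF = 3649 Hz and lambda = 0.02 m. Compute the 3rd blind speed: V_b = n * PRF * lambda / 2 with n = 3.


V_blind = 3 * 3649 * 0.02 / 2 = 109.5 m/s

109.5 m/s


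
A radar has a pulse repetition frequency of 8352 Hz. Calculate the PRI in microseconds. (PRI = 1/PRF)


PRI = 1/8352 = 0.0001197318 s = 119.7 us

119.7 us


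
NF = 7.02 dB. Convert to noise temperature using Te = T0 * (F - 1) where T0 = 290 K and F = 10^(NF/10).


NF_lin = 10^(7.02/10) = 5.035006
Te = 290 * (5.035006 - 1) = 1170.2 K

1170.2 K


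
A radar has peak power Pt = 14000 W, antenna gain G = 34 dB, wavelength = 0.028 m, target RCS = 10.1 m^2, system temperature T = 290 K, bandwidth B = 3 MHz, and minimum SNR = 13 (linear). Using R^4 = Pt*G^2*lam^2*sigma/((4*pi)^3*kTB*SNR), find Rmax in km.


G_lin = 10^(34/10) = 2511.886432
R^4 = 14000 * 2511.886432^2 * 0.028^2 * 10.1 / ((4*pi)^3 * 1.38e-23 * 290 * 3000000.0 * 13)
R^4 = 2.25837e18 m^4
R_max = (2.25837e18)^(1/4) = 38765.8 m = 38.8 km

38.8 km


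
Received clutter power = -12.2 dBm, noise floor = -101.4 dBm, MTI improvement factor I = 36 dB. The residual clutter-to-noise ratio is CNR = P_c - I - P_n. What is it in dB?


CNR = -12.2 - 36 - (-101.4) = 53.2 dB

53.2 dB


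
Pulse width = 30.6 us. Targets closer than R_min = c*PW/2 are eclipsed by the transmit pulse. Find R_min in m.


R_min = 3e8 * 30.6e-6 / 2 = 4590.0 m

4590.0 m


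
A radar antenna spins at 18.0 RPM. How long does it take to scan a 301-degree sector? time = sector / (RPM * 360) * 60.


t = 301 / (18.0 * 360) * 60 = 2.79 s

2.79 s


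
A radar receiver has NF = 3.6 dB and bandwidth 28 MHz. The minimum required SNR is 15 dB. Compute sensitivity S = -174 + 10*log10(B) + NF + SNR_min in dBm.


10*log10(28000000.0) = 74.47
S = -174 + 74.47 + 3.6 + 15 = -80.9 dBm

-80.9 dBm


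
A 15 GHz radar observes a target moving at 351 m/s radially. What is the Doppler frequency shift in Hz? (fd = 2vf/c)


fd = 2 * 351 * 15000000000.0 / 3e8 = 35100.0 Hz

35100.0 Hz


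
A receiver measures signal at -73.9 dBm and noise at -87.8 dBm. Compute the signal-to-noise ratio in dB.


SNR = -73.9 - (-87.8) = 13.9 dB

13.9 dB


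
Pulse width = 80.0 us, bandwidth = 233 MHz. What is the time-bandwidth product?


TBP = 80.0 * 233 = 18640.0

18640.0


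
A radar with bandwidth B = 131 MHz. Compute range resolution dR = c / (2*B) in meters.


dR = 3e8 / (2 * 131000000.0) = 1.15 m

1.15 m


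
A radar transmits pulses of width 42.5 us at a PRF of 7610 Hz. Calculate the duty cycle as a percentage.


DC = 42.5e-6 * 7610 * 100 = 32.34%

32.34%


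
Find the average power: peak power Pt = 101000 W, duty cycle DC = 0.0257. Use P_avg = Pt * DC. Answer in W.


P_avg = 101000 * 0.0257 = 2595.7 W

2595.7 W


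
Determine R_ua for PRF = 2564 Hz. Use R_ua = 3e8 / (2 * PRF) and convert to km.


R_ua = 3e8 / (2 * 2564) = 58502.3 m = 58.5 km

58.5 km


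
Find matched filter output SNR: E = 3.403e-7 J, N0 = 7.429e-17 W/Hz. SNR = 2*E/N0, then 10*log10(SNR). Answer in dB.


SNR_lin = 2 * 3.403e-7 / 7.429e-17 = 9.161e9
SNR_dB = 10*log10(9.161e9) = 99.6 dB

99.6 dB


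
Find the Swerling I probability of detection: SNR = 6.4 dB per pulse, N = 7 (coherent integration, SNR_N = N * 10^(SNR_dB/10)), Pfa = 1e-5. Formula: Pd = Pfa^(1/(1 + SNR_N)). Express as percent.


SNR_lin = 10^(6.4/10) = 4.36516
SNR_N = 7 * 4.36516 = 30.55612
1/(1 + SNR_N) = 1/31.55612 = 0.0316896
Pd = (1e-5)^0.0316896 = 0.69431
Pd = 69.4%

69.4%


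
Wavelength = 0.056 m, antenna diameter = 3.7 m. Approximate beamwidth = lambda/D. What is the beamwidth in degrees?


BW_rad = 0.056 / 3.7 = 0.015135
BW_deg = 0.87 degrees

0.87 degrees


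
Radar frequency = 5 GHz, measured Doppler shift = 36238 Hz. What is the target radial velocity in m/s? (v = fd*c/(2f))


v = 36238 * 3e8 / (2 * 5000000000.0) = 1087.1 m/s

1087.1 m/s


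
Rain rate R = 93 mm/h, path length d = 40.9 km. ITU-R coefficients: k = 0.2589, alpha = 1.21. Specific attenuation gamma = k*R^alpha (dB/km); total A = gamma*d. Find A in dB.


gamma = 0.2589 * 93^1.21 = 62.372969 dB/km
A = 62.372969 * 40.9 = 2551.05 dB

2551.05 dB


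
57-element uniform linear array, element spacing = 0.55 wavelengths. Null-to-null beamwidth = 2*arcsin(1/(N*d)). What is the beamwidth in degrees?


1/(N*d) = 1/(57*0.55) = 0.031898
BW = 2*arcsin(0.031898) = 3.7 degrees

3.7 degrees


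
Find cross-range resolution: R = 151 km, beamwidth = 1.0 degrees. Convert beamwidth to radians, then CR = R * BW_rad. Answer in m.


BW_rad = 0.017453293
CR = 151000 * 0.017453293 = 2635.4 m

2635.4 m


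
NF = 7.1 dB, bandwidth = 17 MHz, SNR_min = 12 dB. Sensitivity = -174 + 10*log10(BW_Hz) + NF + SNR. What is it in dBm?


10*log10(17000000.0) = 72.3
S = -174 + 72.3 + 7.1 + 12 = -82.6 dBm

-82.6 dBm


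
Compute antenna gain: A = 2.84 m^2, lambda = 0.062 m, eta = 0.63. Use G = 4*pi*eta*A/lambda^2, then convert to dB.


G_linear = 4*pi*0.63*2.84/0.062^2 = 5849.05
G_dB = 10*log10(5849.05) = 37.7 dB

37.7 dB


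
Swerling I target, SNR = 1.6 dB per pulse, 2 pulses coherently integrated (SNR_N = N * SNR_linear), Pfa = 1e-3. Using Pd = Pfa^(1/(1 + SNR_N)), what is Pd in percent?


SNR_lin = 10^(1.6/10) = 1.44544
SNR_N = 2 * 1.44544 = 2.89088
1/(1 + SNR_N) = 1/3.89088 = 0.2570113
Pd = (1e-3)^0.2570113 = 0.16942
Pd = 16.9%

16.9%


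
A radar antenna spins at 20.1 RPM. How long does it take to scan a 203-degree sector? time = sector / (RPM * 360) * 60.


t = 203 / (20.1 * 360) * 60 = 1.68 s

1.68 s


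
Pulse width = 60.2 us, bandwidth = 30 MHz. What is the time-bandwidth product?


TBP = 60.2 * 30 = 1806.0

1806.0


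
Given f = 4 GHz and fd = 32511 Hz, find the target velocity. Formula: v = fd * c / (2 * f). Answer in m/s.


v = 32511 * 3e8 / (2 * 4000000000.0) = 1219.2 m/s

1219.2 m/s


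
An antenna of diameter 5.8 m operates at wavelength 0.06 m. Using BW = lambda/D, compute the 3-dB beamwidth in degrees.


BW_rad = 0.06 / 5.8 = 0.010345
BW_deg = 0.59 degrees

0.59 degrees


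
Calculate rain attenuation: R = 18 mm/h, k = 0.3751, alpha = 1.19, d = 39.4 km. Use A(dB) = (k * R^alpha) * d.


gamma = 0.3751 * 18^1.19 = 11.692876 dB/km
A = 11.692876 * 39.4 = 460.7 dB

460.7 dB


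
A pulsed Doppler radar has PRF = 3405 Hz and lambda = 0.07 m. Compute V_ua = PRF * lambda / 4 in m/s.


V_ua = 3405 * 0.07 / 4 = 59.6 m/s

59.6 m/s


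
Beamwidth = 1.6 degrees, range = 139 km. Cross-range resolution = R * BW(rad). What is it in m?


BW_rad = 0.027925268
CR = 139000 * 0.027925268 = 3881.6 m

3881.6 m


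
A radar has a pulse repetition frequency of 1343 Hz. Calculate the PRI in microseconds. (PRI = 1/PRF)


PRI = 1/1343 = 0.0007446016 s = 744.6 us

744.6 us


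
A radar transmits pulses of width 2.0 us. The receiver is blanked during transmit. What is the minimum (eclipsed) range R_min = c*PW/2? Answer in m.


R_min = 3e8 * 2.0e-6 / 2 = 300.0 m

300.0 m


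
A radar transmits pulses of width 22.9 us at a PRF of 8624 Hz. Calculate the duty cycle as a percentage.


DC = 22.9e-6 * 8624 * 100 = 19.75%

19.75%
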